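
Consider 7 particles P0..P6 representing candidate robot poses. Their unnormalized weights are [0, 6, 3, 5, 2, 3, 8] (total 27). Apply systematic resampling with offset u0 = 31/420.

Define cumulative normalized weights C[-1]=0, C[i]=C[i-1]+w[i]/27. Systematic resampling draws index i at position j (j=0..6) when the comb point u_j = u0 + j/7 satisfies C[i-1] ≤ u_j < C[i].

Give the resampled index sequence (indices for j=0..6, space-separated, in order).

C = [0, 2/9, 1/3, 14/27, 16/27, 19/27, 1]
j=0: u_0=31/420 ∈ [0, 2/9) → index 1
j=1: u_1=13/60 ∈ [0, 2/9) → index 1
j=2: u_2=151/420 ∈ [1/3, 14/27) → index 3
j=3: u_3=211/420 ∈ [1/3, 14/27) → index 3
j=4: u_4=271/420 ∈ [16/27, 19/27) → index 5
j=5: u_5=331/420 ∈ [19/27, 1) → index 6
j=6: u_6=391/420 ∈ [19/27, 1) → index 6

1 1 3 3 5 6 6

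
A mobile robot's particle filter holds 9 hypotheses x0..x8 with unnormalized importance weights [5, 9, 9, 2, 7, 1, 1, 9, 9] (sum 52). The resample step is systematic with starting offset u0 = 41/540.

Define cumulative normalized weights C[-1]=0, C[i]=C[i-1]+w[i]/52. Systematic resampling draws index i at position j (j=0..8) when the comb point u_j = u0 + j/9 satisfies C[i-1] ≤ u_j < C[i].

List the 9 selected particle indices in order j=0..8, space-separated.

C = [5/52, 7/26, 23/52, 25/52, 8/13, 33/52, 17/26, 43/52, 1]
j=0: u_0=41/540 ∈ [0, 5/52) → index 0
j=1: u_1=101/540 ∈ [5/52, 7/26) → index 1
j=2: u_2=161/540 ∈ [7/26, 23/52) → index 2
j=3: u_3=221/540 ∈ [7/26, 23/52) → index 2
j=4: u_4=281/540 ∈ [25/52, 8/13) → index 4
j=5: u_5=341/540 ∈ [8/13, 33/52) → index 5
j=6: u_6=401/540 ∈ [17/26, 43/52) → index 7
j=7: u_7=461/540 ∈ [43/52, 1) → index 8
j=8: u_8=521/540 ∈ [43/52, 1) → index 8

0 1 2 2 4 5 7 8 8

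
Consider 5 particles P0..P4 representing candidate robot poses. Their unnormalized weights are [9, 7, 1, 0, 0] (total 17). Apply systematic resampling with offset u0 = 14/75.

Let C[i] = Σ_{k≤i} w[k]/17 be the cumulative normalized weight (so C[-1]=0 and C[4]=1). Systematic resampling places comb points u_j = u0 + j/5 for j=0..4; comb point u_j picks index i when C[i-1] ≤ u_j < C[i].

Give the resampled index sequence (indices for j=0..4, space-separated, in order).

C = [9/17, 16/17, 1, 1, 1]
j=0: u_0=14/75 ∈ [0, 9/17) → index 0
j=1: u_1=29/75 ∈ [0, 9/17) → index 0
j=2: u_2=44/75 ∈ [9/17, 16/17) → index 1
j=3: u_3=59/75 ∈ [9/17, 16/17) → index 1
j=4: u_4=74/75 ∈ [16/17, 1) → index 2

0 0 1 1 2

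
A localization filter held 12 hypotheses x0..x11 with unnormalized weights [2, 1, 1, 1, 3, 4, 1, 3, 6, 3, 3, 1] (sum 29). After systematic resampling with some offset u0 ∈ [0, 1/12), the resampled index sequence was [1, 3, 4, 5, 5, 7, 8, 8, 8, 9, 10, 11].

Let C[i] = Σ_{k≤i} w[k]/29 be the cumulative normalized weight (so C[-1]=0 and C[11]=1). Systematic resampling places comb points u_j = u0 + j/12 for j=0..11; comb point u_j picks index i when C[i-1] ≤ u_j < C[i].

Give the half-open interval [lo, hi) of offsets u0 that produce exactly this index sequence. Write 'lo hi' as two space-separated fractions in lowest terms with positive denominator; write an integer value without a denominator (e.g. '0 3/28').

C = [2/29, 3/29, 4/29, 5/29, 8/29, 12/29, 13/29, 16/29, 22/29, 25/29, 28/29, 1]
j=0 picked index 1: u0 ∈ [2/29, 3/29)
j=1 picked index 3: u0 ∈ [19/348, 31/348)
j=2 picked index 4: u0 ∈ [1/174, 19/174)
j=3 picked index 5: u0 ∈ [3/116, 19/116)
j=4 picked index 5: u0 ∈ [-5/87, 7/87)
j=5 picked index 7: u0 ∈ [11/348, 47/348)
j=6 picked index 8: u0 ∈ [3/58, 15/58)
j=7 picked index 8: u0 ∈ [-11/348, 61/348)
j=8 picked index 8: u0 ∈ [-10/87, 8/87)
j=9 picked index 9: u0 ∈ [1/116, 13/116)
j=10 picked index 10: u0 ∈ [5/174, 23/174)
j=11 picked index 11: u0 ∈ [17/348, 1/12)
intersection: [2/29, 7/87)

2/29 7/87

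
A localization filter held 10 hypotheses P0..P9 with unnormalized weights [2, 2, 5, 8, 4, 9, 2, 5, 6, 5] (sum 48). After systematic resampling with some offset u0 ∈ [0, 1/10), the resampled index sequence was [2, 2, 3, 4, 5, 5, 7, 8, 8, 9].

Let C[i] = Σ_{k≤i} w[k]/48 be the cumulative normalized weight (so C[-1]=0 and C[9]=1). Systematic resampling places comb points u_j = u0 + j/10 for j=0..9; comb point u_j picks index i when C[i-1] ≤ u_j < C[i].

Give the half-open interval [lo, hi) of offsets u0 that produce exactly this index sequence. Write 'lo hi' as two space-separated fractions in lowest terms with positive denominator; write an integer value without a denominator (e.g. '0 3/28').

C = [1/24, 1/12, 3/16, 17/48, 7/16, 5/8, 2/3, 37/48, 43/48, 1]
j=0 picked index 2: u0 ∈ [1/12, 3/16)
j=1 picked index 2: u0 ∈ [-1/60, 7/80)
j=2 picked index 3: u0 ∈ [-1/80, 37/240)
j=3 picked index 4: u0 ∈ [13/240, 11/80)
j=4 picked index 5: u0 ∈ [3/80, 9/40)
j=5 picked index 5: u0 ∈ [-1/16, 1/8)
j=6 picked index 7: u0 ∈ [1/15, 41/240)
j=7 picked index 8: u0 ∈ [17/240, 47/240)
j=8 picked index 8: u0 ∈ [-7/240, 23/240)
j=9 picked index 9: u0 ∈ [-1/240, 1/10)
intersection: [1/12, 7/80)

1/12 7/80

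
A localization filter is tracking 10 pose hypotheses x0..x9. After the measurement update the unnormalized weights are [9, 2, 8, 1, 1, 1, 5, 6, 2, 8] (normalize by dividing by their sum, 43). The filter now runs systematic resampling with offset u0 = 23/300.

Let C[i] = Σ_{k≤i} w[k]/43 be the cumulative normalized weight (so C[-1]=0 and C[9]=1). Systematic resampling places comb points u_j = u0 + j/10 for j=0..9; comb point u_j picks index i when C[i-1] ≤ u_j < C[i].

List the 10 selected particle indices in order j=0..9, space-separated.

C = [9/43, 11/43, 19/43, 20/43, 21/43, 22/43, 27/43, 33/43, 35/43, 1]
j=0: u_0=23/300 ∈ [0, 9/43) → index 0
j=1: u_1=53/300 ∈ [0, 9/43) → index 0
j=2: u_2=83/300 ∈ [11/43, 19/43) → index 2
j=3: u_3=113/300 ∈ [11/43, 19/43) → index 2
j=4: u_4=143/300 ∈ [20/43, 21/43) → index 4
j=5: u_5=173/300 ∈ [22/43, 27/43) → index 6
j=6: u_6=203/300 ∈ [27/43, 33/43) → index 7
j=7: u_7=233/300 ∈ [33/43, 35/43) → index 8
j=8: u_8=263/300 ∈ [35/43, 1) → index 9
j=9: u_9=293/300 ∈ [35/43, 1) → index 9

0 0 2 2 4 6 7 8 9 9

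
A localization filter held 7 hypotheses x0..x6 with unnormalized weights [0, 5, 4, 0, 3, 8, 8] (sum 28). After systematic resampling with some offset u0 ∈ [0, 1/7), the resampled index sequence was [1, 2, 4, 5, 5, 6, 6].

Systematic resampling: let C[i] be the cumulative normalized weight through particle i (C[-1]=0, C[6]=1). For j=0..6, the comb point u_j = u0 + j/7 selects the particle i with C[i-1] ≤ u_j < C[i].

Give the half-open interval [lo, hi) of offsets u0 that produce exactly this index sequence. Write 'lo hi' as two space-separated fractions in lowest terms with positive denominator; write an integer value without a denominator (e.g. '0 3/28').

C = [0, 5/28, 9/28, 9/28, 3/7, 5/7, 1]
j=0 picked index 1: u0 ∈ [0, 5/28)
j=1 picked index 2: u0 ∈ [1/28, 5/28)
j=2 picked index 4: u0 ∈ [1/28, 1/7)
j=3 picked index 5: u0 ∈ [0, 2/7)
j=4 picked index 5: u0 ∈ [-1/7, 1/7)
j=5 picked index 6: u0 ∈ [0, 2/7)
j=6 picked index 6: u0 ∈ [-1/7, 1/7)
intersection: [1/28, 1/7)

1/28 1/7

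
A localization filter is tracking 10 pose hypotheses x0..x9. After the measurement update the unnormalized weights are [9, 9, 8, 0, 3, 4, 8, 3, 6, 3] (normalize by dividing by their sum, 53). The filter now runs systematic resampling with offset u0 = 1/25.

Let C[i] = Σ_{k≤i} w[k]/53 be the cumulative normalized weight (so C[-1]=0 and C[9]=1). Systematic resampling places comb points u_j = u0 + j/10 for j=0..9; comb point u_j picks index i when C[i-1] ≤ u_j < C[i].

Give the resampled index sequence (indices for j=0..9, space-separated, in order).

C = [9/53, 18/53, 26/53, 26/53, 29/53, 33/53, 41/53, 44/53, 50/53, 1]
j=0: u_0=1/25 ∈ [0, 9/53) → index 0
j=1: u_1=7/50 ∈ [0, 9/53) → index 0
j=2: u_2=6/25 ∈ [9/53, 18/53) → index 1
j=3: u_3=17/50 ∈ [18/53, 26/53) → index 2
j=4: u_4=11/25 ∈ [18/53, 26/53) → index 2
j=5: u_5=27/50 ∈ [26/53, 29/53) → index 4
j=6: u_6=16/25 ∈ [33/53, 41/53) → index 6
j=7: u_7=37/50 ∈ [33/53, 41/53) → index 6
j=8: u_8=21/25 ∈ [44/53, 50/53) → index 8
j=9: u_9=47/50 ∈ [44/53, 50/53) → index 8

0 0 1 2 2 4 6 6 8 8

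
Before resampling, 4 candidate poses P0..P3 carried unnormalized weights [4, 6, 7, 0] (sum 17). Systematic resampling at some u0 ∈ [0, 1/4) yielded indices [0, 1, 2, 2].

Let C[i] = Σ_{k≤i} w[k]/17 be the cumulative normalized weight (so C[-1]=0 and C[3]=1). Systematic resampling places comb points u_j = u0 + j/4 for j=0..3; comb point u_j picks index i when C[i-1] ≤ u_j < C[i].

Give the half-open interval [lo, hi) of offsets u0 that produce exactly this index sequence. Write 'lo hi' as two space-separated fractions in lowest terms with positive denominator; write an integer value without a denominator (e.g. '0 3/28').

3/34 4/17

C = [4/17, 10/17, 1, 1]
j=0 picked index 0: u0 ∈ [0, 4/17)
j=1 picked index 1: u0 ∈ [-1/68, 23/68)
j=2 picked index 2: u0 ∈ [3/34, 1/2)
j=3 picked index 2: u0 ∈ [-11/68, 1/4)
intersection: [3/34, 4/17)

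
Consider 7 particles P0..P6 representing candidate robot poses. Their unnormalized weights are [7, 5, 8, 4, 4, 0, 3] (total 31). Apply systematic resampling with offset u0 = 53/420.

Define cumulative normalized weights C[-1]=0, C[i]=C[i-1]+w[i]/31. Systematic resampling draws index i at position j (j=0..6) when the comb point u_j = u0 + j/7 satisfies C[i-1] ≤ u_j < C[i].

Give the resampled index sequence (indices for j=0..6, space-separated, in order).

0 1 2 2 3 4 6

C = [7/31, 12/31, 20/31, 24/31, 28/31, 28/31, 1]
j=0: u_0=53/420 ∈ [0, 7/31) → index 0
j=1: u_1=113/420 ∈ [7/31, 12/31) → index 1
j=2: u_2=173/420 ∈ [12/31, 20/31) → index 2
j=3: u_3=233/420 ∈ [12/31, 20/31) → index 2
j=4: u_4=293/420 ∈ [20/31, 24/31) → index 3
j=5: u_5=353/420 ∈ [24/31, 28/31) → index 4
j=6: u_6=59/60 ∈ [28/31, 1) → index 6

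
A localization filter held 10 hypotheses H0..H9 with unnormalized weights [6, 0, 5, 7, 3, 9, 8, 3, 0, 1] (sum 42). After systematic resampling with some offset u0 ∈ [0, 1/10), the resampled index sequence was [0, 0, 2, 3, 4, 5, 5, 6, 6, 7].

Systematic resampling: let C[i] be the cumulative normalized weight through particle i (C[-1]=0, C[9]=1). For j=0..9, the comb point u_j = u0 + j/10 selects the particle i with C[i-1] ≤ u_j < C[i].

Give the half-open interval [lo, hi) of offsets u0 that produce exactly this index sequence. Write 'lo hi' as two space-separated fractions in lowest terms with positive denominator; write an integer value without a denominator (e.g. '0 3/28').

1/35 3/70

C = [1/7, 1/7, 11/42, 3/7, 1/2, 5/7, 19/21, 41/42, 41/42, 1]
j=0 picked index 0: u0 ∈ [0, 1/7)
j=1 picked index 0: u0 ∈ [-1/10, 3/70)
j=2 picked index 2: u0 ∈ [-2/35, 13/210)
j=3 picked index 3: u0 ∈ [-4/105, 9/70)
j=4 picked index 4: u0 ∈ [1/35, 1/10)
j=5 picked index 5: u0 ∈ [0, 3/14)
j=6 picked index 5: u0 ∈ [-1/10, 4/35)
j=7 picked index 6: u0 ∈ [1/70, 43/210)
j=8 picked index 6: u0 ∈ [-3/35, 11/105)
j=9 picked index 7: u0 ∈ [1/210, 8/105)
intersection: [1/35, 3/70)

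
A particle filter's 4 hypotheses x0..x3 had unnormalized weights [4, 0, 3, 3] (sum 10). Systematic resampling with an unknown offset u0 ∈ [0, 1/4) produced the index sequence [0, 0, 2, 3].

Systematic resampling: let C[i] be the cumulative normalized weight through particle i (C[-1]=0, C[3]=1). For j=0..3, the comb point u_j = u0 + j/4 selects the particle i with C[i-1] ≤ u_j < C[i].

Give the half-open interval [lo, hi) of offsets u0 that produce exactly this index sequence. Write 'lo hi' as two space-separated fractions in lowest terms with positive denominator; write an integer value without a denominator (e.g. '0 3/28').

0 3/20

C = [2/5, 2/5, 7/10, 1]
j=0 picked index 0: u0 ∈ [0, 2/5)
j=1 picked index 0: u0 ∈ [-1/4, 3/20)
j=2 picked index 2: u0 ∈ [-1/10, 1/5)
j=3 picked index 3: u0 ∈ [-1/20, 1/4)
intersection: [0, 3/20)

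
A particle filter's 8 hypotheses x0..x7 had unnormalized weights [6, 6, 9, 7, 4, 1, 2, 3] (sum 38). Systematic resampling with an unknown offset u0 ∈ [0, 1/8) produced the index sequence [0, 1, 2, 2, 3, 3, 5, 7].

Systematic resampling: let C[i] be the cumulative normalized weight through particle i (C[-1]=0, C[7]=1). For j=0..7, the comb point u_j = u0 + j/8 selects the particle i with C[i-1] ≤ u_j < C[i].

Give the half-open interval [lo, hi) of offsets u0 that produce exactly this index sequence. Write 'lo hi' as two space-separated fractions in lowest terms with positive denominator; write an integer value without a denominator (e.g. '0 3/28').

C = [3/19, 6/19, 21/38, 14/19, 16/19, 33/38, 35/38, 1]
j=0 picked index 0: u0 ∈ [0, 3/19)
j=1 picked index 1: u0 ∈ [5/152, 29/152)
j=2 picked index 2: u0 ∈ [5/76, 23/76)
j=3 picked index 2: u0 ∈ [-9/152, 27/152)
j=4 picked index 3: u0 ∈ [1/19, 9/38)
j=5 picked index 3: u0 ∈ [-11/152, 17/152)
j=6 picked index 5: u0 ∈ [7/76, 9/76)
j=7 picked index 7: u0 ∈ [7/152, 1/8)
intersection: [7/76, 17/152)

7/76 17/152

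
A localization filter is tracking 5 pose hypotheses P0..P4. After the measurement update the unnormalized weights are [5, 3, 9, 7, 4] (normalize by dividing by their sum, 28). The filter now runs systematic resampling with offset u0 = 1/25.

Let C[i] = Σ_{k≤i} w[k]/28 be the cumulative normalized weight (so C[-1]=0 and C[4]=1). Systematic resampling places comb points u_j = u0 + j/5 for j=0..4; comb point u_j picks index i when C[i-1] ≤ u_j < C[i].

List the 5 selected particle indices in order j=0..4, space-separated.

0 1 2 3 3

C = [5/28, 2/7, 17/28, 6/7, 1]
j=0: u_0=1/25 ∈ [0, 5/28) → index 0
j=1: u_1=6/25 ∈ [5/28, 2/7) → index 1
j=2: u_2=11/25 ∈ [2/7, 17/28) → index 2
j=3: u_3=16/25 ∈ [17/28, 6/7) → index 3
j=4: u_4=21/25 ∈ [17/28, 6/7) → index 3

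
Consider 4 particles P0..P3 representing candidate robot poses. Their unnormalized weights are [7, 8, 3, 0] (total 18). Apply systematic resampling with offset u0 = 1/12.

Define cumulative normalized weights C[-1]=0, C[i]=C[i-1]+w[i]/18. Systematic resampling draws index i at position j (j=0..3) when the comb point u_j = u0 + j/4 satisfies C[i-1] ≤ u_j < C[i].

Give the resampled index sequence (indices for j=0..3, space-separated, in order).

0 0 1 2

C = [7/18, 5/6, 1, 1]
j=0: u_0=1/12 ∈ [0, 7/18) → index 0
j=1: u_1=1/3 ∈ [0, 7/18) → index 0
j=2: u_2=7/12 ∈ [7/18, 5/6) → index 1
j=3: u_3=5/6 ∈ [5/6, 1) → index 2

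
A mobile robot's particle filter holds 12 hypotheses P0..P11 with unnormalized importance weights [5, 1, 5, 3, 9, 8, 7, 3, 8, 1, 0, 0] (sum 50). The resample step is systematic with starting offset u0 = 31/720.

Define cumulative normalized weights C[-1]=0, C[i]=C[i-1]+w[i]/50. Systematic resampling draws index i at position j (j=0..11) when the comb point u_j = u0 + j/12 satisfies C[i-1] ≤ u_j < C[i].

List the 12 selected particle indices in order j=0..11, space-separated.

C = [1/10, 3/25, 11/50, 7/25, 23/50, 31/50, 19/25, 41/50, 49/50, 1, 1, 1]
j=0: u_0=31/720 ∈ [0, 1/10) → index 0
j=1: u_1=91/720 ∈ [3/25, 11/50) → index 2
j=2: u_2=151/720 ∈ [3/25, 11/50) → index 2
j=3: u_3=211/720 ∈ [7/25, 23/50) → index 4
j=4: u_4=271/720 ∈ [7/25, 23/50) → index 4
j=5: u_5=331/720 ∈ [7/25, 23/50) → index 4
j=6: u_6=391/720 ∈ [23/50, 31/50) → index 5
j=7: u_7=451/720 ∈ [31/50, 19/25) → index 6
j=8: u_8=511/720 ∈ [31/50, 19/25) → index 6
j=9: u_9=571/720 ∈ [19/25, 41/50) → index 7
j=10: u_10=631/720 ∈ [41/50, 49/50) → index 8
j=11: u_11=691/720 ∈ [41/50, 49/50) → index 8

0 2 2 4 4 4 5 6 6 7 8 8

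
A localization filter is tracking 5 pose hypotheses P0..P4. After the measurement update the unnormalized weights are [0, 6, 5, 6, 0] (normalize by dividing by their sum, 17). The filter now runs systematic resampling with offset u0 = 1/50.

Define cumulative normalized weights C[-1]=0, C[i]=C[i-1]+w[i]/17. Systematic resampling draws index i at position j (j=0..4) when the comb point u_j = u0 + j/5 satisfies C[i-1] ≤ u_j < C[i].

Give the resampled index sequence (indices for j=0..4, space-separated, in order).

C = [0, 6/17, 11/17, 1, 1]
j=0: u_0=1/50 ∈ [0, 6/17) → index 1
j=1: u_1=11/50 ∈ [0, 6/17) → index 1
j=2: u_2=21/50 ∈ [6/17, 11/17) → index 2
j=3: u_3=31/50 ∈ [6/17, 11/17) → index 2
j=4: u_4=41/50 ∈ [11/17, 1) → index 3

1 1 2 2 3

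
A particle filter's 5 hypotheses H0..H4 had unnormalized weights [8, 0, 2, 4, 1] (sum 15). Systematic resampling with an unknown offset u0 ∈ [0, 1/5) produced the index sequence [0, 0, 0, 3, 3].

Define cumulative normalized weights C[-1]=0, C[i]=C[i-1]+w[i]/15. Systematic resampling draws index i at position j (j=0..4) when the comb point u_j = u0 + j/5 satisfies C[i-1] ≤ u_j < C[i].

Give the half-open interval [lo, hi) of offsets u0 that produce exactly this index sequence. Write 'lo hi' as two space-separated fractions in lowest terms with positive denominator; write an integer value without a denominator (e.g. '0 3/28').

1/15 2/15

C = [8/15, 8/15, 2/3, 14/15, 1]
j=0 picked index 0: u0 ∈ [0, 8/15)
j=1 picked index 0: u0 ∈ [-1/5, 1/3)
j=2 picked index 0: u0 ∈ [-2/5, 2/15)
j=3 picked index 3: u0 ∈ [1/15, 1/3)
j=4 picked index 3: u0 ∈ [-2/15, 2/15)
intersection: [1/15, 2/15)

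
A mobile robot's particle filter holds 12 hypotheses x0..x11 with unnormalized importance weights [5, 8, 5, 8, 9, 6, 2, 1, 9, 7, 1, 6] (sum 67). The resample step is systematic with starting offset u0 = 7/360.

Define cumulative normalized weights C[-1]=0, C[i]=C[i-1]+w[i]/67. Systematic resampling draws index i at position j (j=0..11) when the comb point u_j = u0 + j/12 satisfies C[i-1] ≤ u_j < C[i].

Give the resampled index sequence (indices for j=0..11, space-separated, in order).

C = [5/67, 13/67, 18/67, 26/67, 35/67, 41/67, 43/67, 44/67, 53/67, 60/67, 61/67, 1]
j=0: u_0=7/360 ∈ [0, 5/67) → index 0
j=1: u_1=37/360 ∈ [5/67, 13/67) → index 1
j=2: u_2=67/360 ∈ [5/67, 13/67) → index 1
j=3: u_3=97/360 ∈ [18/67, 26/67) → index 3
j=4: u_4=127/360 ∈ [18/67, 26/67) → index 3
j=5: u_5=157/360 ∈ [26/67, 35/67) → index 4
j=6: u_6=187/360 ∈ [26/67, 35/67) → index 4
j=7: u_7=217/360 ∈ [35/67, 41/67) → index 5
j=8: u_8=247/360 ∈ [44/67, 53/67) → index 8
j=9: u_9=277/360 ∈ [44/67, 53/67) → index 8
j=10: u_10=307/360 ∈ [53/67, 60/67) → index 9
j=11: u_11=337/360 ∈ [61/67, 1) → index 11

0 1 1 3 3 4 4 5 8 8 9 11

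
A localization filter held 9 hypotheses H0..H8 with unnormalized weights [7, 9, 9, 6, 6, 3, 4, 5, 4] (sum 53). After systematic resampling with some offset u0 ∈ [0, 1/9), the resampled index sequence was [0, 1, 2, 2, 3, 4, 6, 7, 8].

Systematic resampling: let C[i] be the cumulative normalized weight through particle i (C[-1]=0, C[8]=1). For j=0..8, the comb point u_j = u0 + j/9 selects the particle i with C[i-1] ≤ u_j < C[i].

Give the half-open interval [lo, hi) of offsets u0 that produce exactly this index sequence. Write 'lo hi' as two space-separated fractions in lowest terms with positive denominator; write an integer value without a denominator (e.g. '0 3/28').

C = [7/53, 16/53, 25/53, 31/53, 37/53, 40/53, 44/53, 49/53, 1]
j=0 picked index 0: u0 ∈ [0, 7/53)
j=1 picked index 1: u0 ∈ [10/477, 91/477)
j=2 picked index 2: u0 ∈ [38/477, 119/477)
j=3 picked index 2: u0 ∈ [-5/159, 22/159)
j=4 picked index 3: u0 ∈ [13/477, 67/477)
j=5 picked index 4: u0 ∈ [14/477, 68/477)
j=6 picked index 6: u0 ∈ [14/159, 26/159)
j=7 picked index 7: u0 ∈ [25/477, 70/477)
j=8 picked index 8: u0 ∈ [17/477, 1/9)
intersection: [14/159, 1/9)

14/159 1/9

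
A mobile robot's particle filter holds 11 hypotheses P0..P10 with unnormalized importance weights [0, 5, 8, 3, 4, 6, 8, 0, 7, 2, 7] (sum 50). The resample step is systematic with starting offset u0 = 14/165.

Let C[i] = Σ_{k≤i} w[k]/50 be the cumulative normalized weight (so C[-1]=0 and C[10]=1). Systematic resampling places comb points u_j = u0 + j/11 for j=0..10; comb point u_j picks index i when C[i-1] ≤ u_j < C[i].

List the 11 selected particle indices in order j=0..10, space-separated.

1 2 3 4 5 6 6 8 8 10 10

C = [0, 1/10, 13/50, 8/25, 2/5, 13/25, 17/25, 17/25, 41/50, 43/50, 1]
j=0: u_0=14/165 ∈ [0, 1/10) → index 1
j=1: u_1=29/165 ∈ [1/10, 13/50) → index 2
j=2: u_2=4/15 ∈ [13/50, 8/25) → index 3
j=3: u_3=59/165 ∈ [8/25, 2/5) → index 4
j=4: u_4=74/165 ∈ [2/5, 13/25) → index 5
j=5: u_5=89/165 ∈ [13/25, 17/25) → index 6
j=6: u_6=104/165 ∈ [13/25, 17/25) → index 6
j=7: u_7=119/165 ∈ [17/25, 41/50) → index 8
j=8: u_8=134/165 ∈ [17/25, 41/50) → index 8
j=9: u_9=149/165 ∈ [43/50, 1) → index 10
j=10: u_10=164/165 ∈ [43/50, 1) → index 10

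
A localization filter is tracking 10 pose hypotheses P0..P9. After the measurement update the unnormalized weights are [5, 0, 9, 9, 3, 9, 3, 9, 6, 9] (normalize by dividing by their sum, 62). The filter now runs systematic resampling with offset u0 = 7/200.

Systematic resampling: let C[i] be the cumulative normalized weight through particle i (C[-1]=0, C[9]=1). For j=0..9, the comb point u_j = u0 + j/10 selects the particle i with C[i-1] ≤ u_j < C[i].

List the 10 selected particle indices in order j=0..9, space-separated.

0 2 3 3 5 5 7 7 8 9

C = [5/62, 5/62, 7/31, 23/62, 13/31, 35/62, 19/31, 47/62, 53/62, 1]
j=0: u_0=7/200 ∈ [0, 5/62) → index 0
j=1: u_1=27/200 ∈ [5/62, 7/31) → index 2
j=2: u_2=47/200 ∈ [7/31, 23/62) → index 3
j=3: u_3=67/200 ∈ [7/31, 23/62) → index 3
j=4: u_4=87/200 ∈ [13/31, 35/62) → index 5
j=5: u_5=107/200 ∈ [13/31, 35/62) → index 5
j=6: u_6=127/200 ∈ [19/31, 47/62) → index 7
j=7: u_7=147/200 ∈ [19/31, 47/62) → index 7
j=8: u_8=167/200 ∈ [47/62, 53/62) → index 8
j=9: u_9=187/200 ∈ [53/62, 1) → index 9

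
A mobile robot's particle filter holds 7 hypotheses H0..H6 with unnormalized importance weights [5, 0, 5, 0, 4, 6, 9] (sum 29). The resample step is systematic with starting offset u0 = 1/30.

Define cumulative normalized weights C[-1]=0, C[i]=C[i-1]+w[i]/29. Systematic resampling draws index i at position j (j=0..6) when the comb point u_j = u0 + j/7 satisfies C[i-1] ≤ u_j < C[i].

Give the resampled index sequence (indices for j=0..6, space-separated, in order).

C = [5/29, 5/29, 10/29, 10/29, 14/29, 20/29, 1]
j=0: u_0=1/30 ∈ [0, 5/29) → index 0
j=1: u_1=37/210 ∈ [5/29, 10/29) → index 2
j=2: u_2=67/210 ∈ [5/29, 10/29) → index 2
j=3: u_3=97/210 ∈ [10/29, 14/29) → index 4
j=4: u_4=127/210 ∈ [14/29, 20/29) → index 5
j=5: u_5=157/210 ∈ [20/29, 1) → index 6
j=6: u_6=187/210 ∈ [20/29, 1) → index 6

0 2 2 4 5 6 6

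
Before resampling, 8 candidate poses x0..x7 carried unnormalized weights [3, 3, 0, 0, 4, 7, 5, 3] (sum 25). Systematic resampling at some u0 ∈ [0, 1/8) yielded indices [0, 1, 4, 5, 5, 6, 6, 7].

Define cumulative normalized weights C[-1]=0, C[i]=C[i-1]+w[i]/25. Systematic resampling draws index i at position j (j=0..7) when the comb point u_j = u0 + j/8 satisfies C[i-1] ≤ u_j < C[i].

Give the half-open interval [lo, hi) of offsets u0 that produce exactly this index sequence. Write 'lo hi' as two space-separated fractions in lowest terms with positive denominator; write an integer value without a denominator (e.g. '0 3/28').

C = [3/25, 6/25, 6/25, 6/25, 2/5, 17/25, 22/25, 1]
j=0 picked index 0: u0 ∈ [0, 3/25)
j=1 picked index 1: u0 ∈ [-1/200, 23/200)
j=2 picked index 4: u0 ∈ [-1/100, 3/20)
j=3 picked index 5: u0 ∈ [1/40, 61/200)
j=4 picked index 5: u0 ∈ [-1/10, 9/50)
j=5 picked index 6: u0 ∈ [11/200, 51/200)
j=6 picked index 6: u0 ∈ [-7/100, 13/100)
j=7 picked index 7: u0 ∈ [1/200, 1/8)
intersection: [11/200, 23/200)

11/200 23/200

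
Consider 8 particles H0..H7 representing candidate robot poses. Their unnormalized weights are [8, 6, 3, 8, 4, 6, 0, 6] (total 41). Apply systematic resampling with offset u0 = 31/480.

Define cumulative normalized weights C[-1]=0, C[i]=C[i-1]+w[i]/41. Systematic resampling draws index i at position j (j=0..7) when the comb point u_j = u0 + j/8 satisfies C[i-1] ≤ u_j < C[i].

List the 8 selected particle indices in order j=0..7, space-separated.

C = [8/41, 14/41, 17/41, 25/41, 29/41, 35/41, 35/41, 1]
j=0: u_0=31/480 ∈ [0, 8/41) → index 0
j=1: u_1=91/480 ∈ [0, 8/41) → index 0
j=2: u_2=151/480 ∈ [8/41, 14/41) → index 1
j=3: u_3=211/480 ∈ [17/41, 25/41) → index 3
j=4: u_4=271/480 ∈ [17/41, 25/41) → index 3
j=5: u_5=331/480 ∈ [25/41, 29/41) → index 4
j=6: u_6=391/480 ∈ [29/41, 35/41) → index 5
j=7: u_7=451/480 ∈ [35/41, 1) → index 7

0 0 1 3 3 4 5 7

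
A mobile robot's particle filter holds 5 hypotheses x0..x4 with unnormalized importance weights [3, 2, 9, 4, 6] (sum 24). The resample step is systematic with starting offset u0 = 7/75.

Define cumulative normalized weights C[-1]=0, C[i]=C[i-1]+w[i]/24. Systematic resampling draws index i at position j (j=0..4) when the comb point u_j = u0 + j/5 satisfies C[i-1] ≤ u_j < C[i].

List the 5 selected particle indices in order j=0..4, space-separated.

C = [1/8, 5/24, 7/12, 3/4, 1]
j=0: u_0=7/75 ∈ [0, 1/8) → index 0
j=1: u_1=22/75 ∈ [5/24, 7/12) → index 2
j=2: u_2=37/75 ∈ [5/24, 7/12) → index 2
j=3: u_3=52/75 ∈ [7/12, 3/4) → index 3
j=4: u_4=67/75 ∈ [3/4, 1) → index 4

0 2 2 3 4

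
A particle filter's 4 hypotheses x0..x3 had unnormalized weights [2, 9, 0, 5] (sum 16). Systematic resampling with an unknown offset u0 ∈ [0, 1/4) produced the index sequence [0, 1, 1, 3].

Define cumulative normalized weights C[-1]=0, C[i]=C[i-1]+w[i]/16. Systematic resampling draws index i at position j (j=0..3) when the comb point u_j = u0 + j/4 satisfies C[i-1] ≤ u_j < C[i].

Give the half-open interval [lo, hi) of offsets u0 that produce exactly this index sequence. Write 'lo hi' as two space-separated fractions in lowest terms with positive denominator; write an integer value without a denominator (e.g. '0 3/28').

C = [1/8, 11/16, 11/16, 1]
j=0 picked index 0: u0 ∈ [0, 1/8)
j=1 picked index 1: u0 ∈ [-1/8, 7/16)
j=2 picked index 1: u0 ∈ [-3/8, 3/16)
j=3 picked index 3: u0 ∈ [-1/16, 1/4)
intersection: [0, 1/8)

0 1/8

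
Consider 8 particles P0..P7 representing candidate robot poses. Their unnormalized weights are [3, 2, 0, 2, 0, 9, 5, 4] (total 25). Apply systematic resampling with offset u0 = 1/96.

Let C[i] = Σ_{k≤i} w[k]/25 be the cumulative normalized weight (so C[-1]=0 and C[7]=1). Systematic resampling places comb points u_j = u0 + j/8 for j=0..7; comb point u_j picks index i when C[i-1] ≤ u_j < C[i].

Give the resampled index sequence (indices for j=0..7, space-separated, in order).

0 1 3 5 5 5 6 7

C = [3/25, 1/5, 1/5, 7/25, 7/25, 16/25, 21/25, 1]
j=0: u_0=1/96 ∈ [0, 3/25) → index 0
j=1: u_1=13/96 ∈ [3/25, 1/5) → index 1
j=2: u_2=25/96 ∈ [1/5, 7/25) → index 3
j=3: u_3=37/96 ∈ [7/25, 16/25) → index 5
j=4: u_4=49/96 ∈ [7/25, 16/25) → index 5
j=5: u_5=61/96 ∈ [7/25, 16/25) → index 5
j=6: u_6=73/96 ∈ [16/25, 21/25) → index 6
j=7: u_7=85/96 ∈ [21/25, 1) → index 7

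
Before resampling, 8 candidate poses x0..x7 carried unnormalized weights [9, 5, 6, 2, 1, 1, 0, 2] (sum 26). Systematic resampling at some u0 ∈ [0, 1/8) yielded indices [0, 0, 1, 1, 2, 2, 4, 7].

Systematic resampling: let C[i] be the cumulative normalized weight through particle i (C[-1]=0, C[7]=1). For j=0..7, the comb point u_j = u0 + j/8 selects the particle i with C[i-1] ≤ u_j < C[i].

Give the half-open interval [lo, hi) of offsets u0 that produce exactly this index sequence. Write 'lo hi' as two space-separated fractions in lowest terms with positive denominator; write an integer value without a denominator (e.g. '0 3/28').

C = [9/26, 7/13, 10/13, 11/13, 23/26, 12/13, 12/13, 1]
j=0 picked index 0: u0 ∈ [0, 9/26)
j=1 picked index 0: u0 ∈ [-1/8, 23/104)
j=2 picked index 1: u0 ∈ [5/52, 15/52)
j=3 picked index 1: u0 ∈ [-3/104, 17/104)
j=4 picked index 2: u0 ∈ [1/26, 7/26)
j=5 picked index 2: u0 ∈ [-9/104, 15/104)
j=6 picked index 4: u0 ∈ [5/52, 7/52)
j=7 picked index 7: u0 ∈ [5/104, 1/8)
intersection: [5/52, 1/8)

5/52 1/8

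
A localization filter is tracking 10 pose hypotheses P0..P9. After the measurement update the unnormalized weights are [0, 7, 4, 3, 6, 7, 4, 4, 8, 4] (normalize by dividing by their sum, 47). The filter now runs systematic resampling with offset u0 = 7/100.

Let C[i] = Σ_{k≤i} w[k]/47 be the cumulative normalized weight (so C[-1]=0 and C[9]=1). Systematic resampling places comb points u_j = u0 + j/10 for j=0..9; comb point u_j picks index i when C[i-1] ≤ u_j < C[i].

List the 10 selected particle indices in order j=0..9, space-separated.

C = [0, 7/47, 11/47, 14/47, 20/47, 27/47, 31/47, 35/47, 43/47, 1]
j=0: u_0=7/100 ∈ [0, 7/47) → index 1
j=1: u_1=17/100 ∈ [7/47, 11/47) → index 2
j=2: u_2=27/100 ∈ [11/47, 14/47) → index 3
j=3: u_3=37/100 ∈ [14/47, 20/47) → index 4
j=4: u_4=47/100 ∈ [20/47, 27/47) → index 5
j=5: u_5=57/100 ∈ [20/47, 27/47) → index 5
j=6: u_6=67/100 ∈ [31/47, 35/47) → index 7
j=7: u_7=77/100 ∈ [35/47, 43/47) → index 8
j=8: u_8=87/100 ∈ [35/47, 43/47) → index 8
j=9: u_9=97/100 ∈ [43/47, 1) → index 9

1 2 3 4 5 5 7 8 8 9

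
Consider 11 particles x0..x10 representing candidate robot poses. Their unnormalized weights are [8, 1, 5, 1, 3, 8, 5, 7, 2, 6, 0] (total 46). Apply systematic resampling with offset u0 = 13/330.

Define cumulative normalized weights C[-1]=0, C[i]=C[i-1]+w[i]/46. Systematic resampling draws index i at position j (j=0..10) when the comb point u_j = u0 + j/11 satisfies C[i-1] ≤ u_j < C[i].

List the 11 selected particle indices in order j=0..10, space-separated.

C = [4/23, 9/46, 7/23, 15/46, 9/23, 13/23, 31/46, 19/23, 20/23, 1, 1]
j=0: u_0=13/330 ∈ [0, 4/23) → index 0
j=1: u_1=43/330 ∈ [0, 4/23) → index 0
j=2: u_2=73/330 ∈ [9/46, 7/23) → index 2
j=3: u_3=103/330 ∈ [7/23, 15/46) → index 3
j=4: u_4=133/330 ∈ [9/23, 13/23) → index 5
j=5: u_5=163/330 ∈ [9/23, 13/23) → index 5
j=6: u_6=193/330 ∈ [13/23, 31/46) → index 6
j=7: u_7=223/330 ∈ [31/46, 19/23) → index 7
j=8: u_8=23/30 ∈ [31/46, 19/23) → index 7
j=9: u_9=283/330 ∈ [19/23, 20/23) → index 8
j=10: u_10=313/330 ∈ [20/23, 1) → index 9

0 0 2 3 5 5 6 7 7 8 9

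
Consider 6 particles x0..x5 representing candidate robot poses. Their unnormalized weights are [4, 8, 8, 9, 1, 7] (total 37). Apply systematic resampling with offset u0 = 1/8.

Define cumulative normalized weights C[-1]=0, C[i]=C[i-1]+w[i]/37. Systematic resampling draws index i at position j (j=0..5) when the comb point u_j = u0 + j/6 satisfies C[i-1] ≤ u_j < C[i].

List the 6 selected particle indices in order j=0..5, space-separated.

C = [4/37, 12/37, 20/37, 29/37, 30/37, 1]
j=0: u_0=1/8 ∈ [4/37, 12/37) → index 1
j=1: u_1=7/24 ∈ [4/37, 12/37) → index 1
j=2: u_2=11/24 ∈ [12/37, 20/37) → index 2
j=3: u_3=5/8 ∈ [20/37, 29/37) → index 3
j=4: u_4=19/24 ∈ [29/37, 30/37) → index 4
j=5: u_5=23/24 ∈ [30/37, 1) → index 5

1 1 2 3 4 5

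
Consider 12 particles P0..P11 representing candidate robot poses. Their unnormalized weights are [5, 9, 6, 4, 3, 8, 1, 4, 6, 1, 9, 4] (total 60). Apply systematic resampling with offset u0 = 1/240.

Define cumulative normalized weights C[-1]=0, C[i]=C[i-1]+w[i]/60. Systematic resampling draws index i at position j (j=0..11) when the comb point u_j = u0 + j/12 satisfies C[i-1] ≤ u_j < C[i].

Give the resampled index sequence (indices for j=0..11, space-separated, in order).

0 1 1 2 3 4 5 6 8 8 10 10

C = [1/12, 7/30, 1/3, 2/5, 9/20, 7/12, 3/5, 2/3, 23/30, 47/60, 14/15, 1]
j=0: u_0=1/240 ∈ [0, 1/12) → index 0
j=1: u_1=7/80 ∈ [1/12, 7/30) → index 1
j=2: u_2=41/240 ∈ [1/12, 7/30) → index 1
j=3: u_3=61/240 ∈ [7/30, 1/3) → index 2
j=4: u_4=27/80 ∈ [1/3, 2/5) → index 3
j=5: u_5=101/240 ∈ [2/5, 9/20) → index 4
j=6: u_6=121/240 ∈ [9/20, 7/12) → index 5
j=7: u_7=47/80 ∈ [7/12, 3/5) → index 6
j=8: u_8=161/240 ∈ [2/3, 23/30) → index 8
j=9: u_9=181/240 ∈ [2/3, 23/30) → index 8
j=10: u_10=67/80 ∈ [47/60, 14/15) → index 10
j=11: u_11=221/240 ∈ [47/60, 14/15) → index 10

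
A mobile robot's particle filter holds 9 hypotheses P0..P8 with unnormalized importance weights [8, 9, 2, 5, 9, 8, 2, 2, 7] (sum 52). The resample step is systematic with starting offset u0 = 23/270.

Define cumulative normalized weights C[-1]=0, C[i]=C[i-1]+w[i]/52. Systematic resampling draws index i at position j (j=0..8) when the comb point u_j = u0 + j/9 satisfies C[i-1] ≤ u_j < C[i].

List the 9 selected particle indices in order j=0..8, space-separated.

C = [2/13, 17/52, 19/52, 6/13, 33/52, 41/52, 43/52, 45/52, 1]
j=0: u_0=23/270 ∈ [0, 2/13) → index 0
j=1: u_1=53/270 ∈ [2/13, 17/52) → index 1
j=2: u_2=83/270 ∈ [2/13, 17/52) → index 1
j=3: u_3=113/270 ∈ [19/52, 6/13) → index 3
j=4: u_4=143/270 ∈ [6/13, 33/52) → index 4
j=5: u_5=173/270 ∈ [33/52, 41/52) → index 5
j=6: u_6=203/270 ∈ [33/52, 41/52) → index 5
j=7: u_7=233/270 ∈ [43/52, 45/52) → index 7
j=8: u_8=263/270 ∈ [45/52, 1) → index 8

0 1 1 3 4 5 5 7 8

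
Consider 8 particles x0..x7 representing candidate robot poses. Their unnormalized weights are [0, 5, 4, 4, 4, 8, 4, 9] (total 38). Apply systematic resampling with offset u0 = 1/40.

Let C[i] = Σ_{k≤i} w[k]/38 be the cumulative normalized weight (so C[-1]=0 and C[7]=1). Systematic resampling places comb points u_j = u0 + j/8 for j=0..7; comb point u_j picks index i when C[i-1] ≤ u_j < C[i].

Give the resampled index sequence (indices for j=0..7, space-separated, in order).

C = [0, 5/38, 9/38, 13/38, 17/38, 25/38, 29/38, 1]
j=0: u_0=1/40 ∈ [0, 5/38) → index 1
j=1: u_1=3/20 ∈ [5/38, 9/38) → index 2
j=2: u_2=11/40 ∈ [9/38, 13/38) → index 3
j=3: u_3=2/5 ∈ [13/38, 17/38) → index 4
j=4: u_4=21/40 ∈ [17/38, 25/38) → index 5
j=5: u_5=13/20 ∈ [17/38, 25/38) → index 5
j=6: u_6=31/40 ∈ [29/38, 1) → index 7
j=7: u_7=9/10 ∈ [29/38, 1) → index 7

1 2 3 4 5 5 7 7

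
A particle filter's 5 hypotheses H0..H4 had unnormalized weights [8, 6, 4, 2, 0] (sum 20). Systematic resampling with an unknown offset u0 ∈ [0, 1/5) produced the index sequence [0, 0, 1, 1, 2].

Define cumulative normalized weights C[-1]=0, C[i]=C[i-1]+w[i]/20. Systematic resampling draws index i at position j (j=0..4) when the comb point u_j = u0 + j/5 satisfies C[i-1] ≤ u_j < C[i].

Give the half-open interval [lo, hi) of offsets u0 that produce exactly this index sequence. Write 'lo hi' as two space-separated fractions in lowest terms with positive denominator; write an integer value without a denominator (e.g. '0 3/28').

C = [2/5, 7/10, 9/10, 1, 1]
j=0 picked index 0: u0 ∈ [0, 2/5)
j=1 picked index 0: u0 ∈ [-1/5, 1/5)
j=2 picked index 1: u0 ∈ [0, 3/10)
j=3 picked index 1: u0 ∈ [-1/5, 1/10)
j=4 picked index 2: u0 ∈ [-1/10, 1/10)
intersection: [0, 1/10)

0 1/10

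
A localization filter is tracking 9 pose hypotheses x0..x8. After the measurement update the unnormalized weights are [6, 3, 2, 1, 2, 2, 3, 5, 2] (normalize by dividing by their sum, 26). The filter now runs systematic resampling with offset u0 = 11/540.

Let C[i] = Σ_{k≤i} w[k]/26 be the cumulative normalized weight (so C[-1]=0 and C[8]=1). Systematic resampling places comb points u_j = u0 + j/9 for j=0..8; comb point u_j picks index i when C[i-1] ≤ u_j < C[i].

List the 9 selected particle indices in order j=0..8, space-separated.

0 0 1 2 4 5 6 7 7

C = [3/13, 9/26, 11/26, 6/13, 7/13, 8/13, 19/26, 12/13, 1]
j=0: u_0=11/540 ∈ [0, 3/13) → index 0
j=1: u_1=71/540 ∈ [0, 3/13) → index 0
j=2: u_2=131/540 ∈ [3/13, 9/26) → index 1
j=3: u_3=191/540 ∈ [9/26, 11/26) → index 2
j=4: u_4=251/540 ∈ [6/13, 7/13) → index 4
j=5: u_5=311/540 ∈ [7/13, 8/13) → index 5
j=6: u_6=371/540 ∈ [8/13, 19/26) → index 6
j=7: u_7=431/540 ∈ [19/26, 12/13) → index 7
j=8: u_8=491/540 ∈ [19/26, 12/13) → index 7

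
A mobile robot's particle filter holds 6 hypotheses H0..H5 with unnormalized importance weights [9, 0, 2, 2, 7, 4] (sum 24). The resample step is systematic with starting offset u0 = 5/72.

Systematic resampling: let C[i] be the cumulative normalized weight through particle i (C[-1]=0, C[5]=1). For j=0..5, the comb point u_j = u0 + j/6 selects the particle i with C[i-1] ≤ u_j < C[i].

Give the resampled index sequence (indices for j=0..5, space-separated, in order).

0 0 2 4 4 5

C = [3/8, 3/8, 11/24, 13/24, 5/6, 1]
j=0: u_0=5/72 ∈ [0, 3/8) → index 0
j=1: u_1=17/72 ∈ [0, 3/8) → index 0
j=2: u_2=29/72 ∈ [3/8, 11/24) → index 2
j=3: u_3=41/72 ∈ [13/24, 5/6) → index 4
j=4: u_4=53/72 ∈ [13/24, 5/6) → index 4
j=5: u_5=65/72 ∈ [5/6, 1) → index 5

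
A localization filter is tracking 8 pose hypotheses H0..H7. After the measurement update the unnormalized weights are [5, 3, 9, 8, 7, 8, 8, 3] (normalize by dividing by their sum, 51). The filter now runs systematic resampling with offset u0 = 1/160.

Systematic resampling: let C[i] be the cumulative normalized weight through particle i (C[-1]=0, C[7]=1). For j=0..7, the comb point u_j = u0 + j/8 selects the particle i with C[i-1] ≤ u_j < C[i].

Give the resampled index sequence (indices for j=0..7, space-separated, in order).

0 1 2 3 4 5 5 6

C = [5/51, 8/51, 1/3, 25/51, 32/51, 40/51, 16/17, 1]
j=0: u_0=1/160 ∈ [0, 5/51) → index 0
j=1: u_1=21/160 ∈ [5/51, 8/51) → index 1
j=2: u_2=41/160 ∈ [8/51, 1/3) → index 2
j=3: u_3=61/160 ∈ [1/3, 25/51) → index 3
j=4: u_4=81/160 ∈ [25/51, 32/51) → index 4
j=5: u_5=101/160 ∈ [32/51, 40/51) → index 5
j=6: u_6=121/160 ∈ [32/51, 40/51) → index 5
j=7: u_7=141/160 ∈ [40/51, 16/17) → index 6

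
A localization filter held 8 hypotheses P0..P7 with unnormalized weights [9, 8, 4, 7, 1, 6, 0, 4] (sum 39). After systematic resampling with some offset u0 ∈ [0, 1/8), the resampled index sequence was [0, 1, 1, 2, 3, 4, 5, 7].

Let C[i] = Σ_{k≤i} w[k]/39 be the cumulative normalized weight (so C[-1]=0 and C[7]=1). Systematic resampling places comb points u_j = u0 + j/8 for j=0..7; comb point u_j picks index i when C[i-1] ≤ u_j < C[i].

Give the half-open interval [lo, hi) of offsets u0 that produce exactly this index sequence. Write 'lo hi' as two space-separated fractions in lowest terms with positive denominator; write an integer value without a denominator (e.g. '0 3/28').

11/104 37/312

C = [3/13, 17/39, 7/13, 28/39, 29/39, 35/39, 35/39, 1]
j=0 picked index 0: u0 ∈ [0, 3/13)
j=1 picked index 1: u0 ∈ [11/104, 97/312)
j=2 picked index 1: u0 ∈ [-1/52, 29/156)
j=3 picked index 2: u0 ∈ [19/312, 17/104)
j=4 picked index 3: u0 ∈ [1/26, 17/78)
j=5 picked index 4: u0 ∈ [29/312, 37/312)
j=6 picked index 5: u0 ∈ [-1/156, 23/156)
j=7 picked index 7: u0 ∈ [7/312, 1/8)
intersection: [11/104, 37/312)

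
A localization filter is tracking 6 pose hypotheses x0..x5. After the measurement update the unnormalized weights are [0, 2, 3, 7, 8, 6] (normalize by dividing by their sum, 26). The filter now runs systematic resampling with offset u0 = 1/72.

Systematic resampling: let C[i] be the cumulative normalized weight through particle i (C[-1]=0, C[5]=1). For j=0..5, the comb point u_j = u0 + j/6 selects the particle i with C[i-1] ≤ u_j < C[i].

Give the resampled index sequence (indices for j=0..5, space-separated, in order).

C = [0, 1/13, 5/26, 6/13, 10/13, 1]
j=0: u_0=1/72 ∈ [0, 1/13) → index 1
j=1: u_1=13/72 ∈ [1/13, 5/26) → index 2
j=2: u_2=25/72 ∈ [5/26, 6/13) → index 3
j=3: u_3=37/72 ∈ [6/13, 10/13) → index 4
j=4: u_4=49/72 ∈ [6/13, 10/13) → index 4
j=5: u_5=61/72 ∈ [10/13, 1) → index 5

1 2 3 4 4 5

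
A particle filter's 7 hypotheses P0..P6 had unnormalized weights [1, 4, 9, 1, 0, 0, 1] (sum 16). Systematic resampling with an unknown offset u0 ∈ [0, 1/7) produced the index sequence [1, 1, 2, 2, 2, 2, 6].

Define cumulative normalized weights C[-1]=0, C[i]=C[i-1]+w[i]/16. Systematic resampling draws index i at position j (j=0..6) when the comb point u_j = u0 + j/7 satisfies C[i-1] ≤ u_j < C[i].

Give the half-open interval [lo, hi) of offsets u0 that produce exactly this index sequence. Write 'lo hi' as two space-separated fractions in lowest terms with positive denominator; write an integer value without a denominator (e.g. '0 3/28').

C = [1/16, 5/16, 7/8, 15/16, 15/16, 15/16, 1]
j=0 picked index 1: u0 ∈ [1/16, 5/16)
j=1 picked index 1: u0 ∈ [-9/112, 19/112)
j=2 picked index 2: u0 ∈ [3/112, 33/56)
j=3 picked index 2: u0 ∈ [-13/112, 25/56)
j=4 picked index 2: u0 ∈ [-29/112, 17/56)
j=5 picked index 2: u0 ∈ [-45/112, 9/56)
j=6 picked index 6: u0 ∈ [9/112, 1/7)
intersection: [9/112, 1/7)

9/112 1/7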